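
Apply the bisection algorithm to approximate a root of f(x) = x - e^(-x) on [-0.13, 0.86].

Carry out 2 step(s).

f(x) = x - e^(-x)
Initial interval: [-0.13, 0.86]

Iteration 1:
  c_1 = (-0.130000 + 0.860000)/2 = 0.365000
  f(c_1) = f(0.365000) = -0.329197
  f(a) × f(c) ≥ 0, new interval: [0.365000, 0.860000]
Iteration 2:
  c_2 = (0.365000 + 0.860000)/2 = 0.612500
  f(c_2) = f(0.612500) = 0.070506
  f(a) × f(c) < 0, new interval: [0.365000, 0.612500]

After 2 iteration(s), the approximation is c_2 = 0.612500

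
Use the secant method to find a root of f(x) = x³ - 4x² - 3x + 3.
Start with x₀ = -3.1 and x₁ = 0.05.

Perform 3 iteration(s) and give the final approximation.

f(x) = x³ - 4x² - 3x + 3
x₀ = -3.1, x₁ = 0.05

Secant formula: x_{n+1} = x_n - f(x_n)(x_n - x_{n-1})/(f(x_n) - f(x_{n-1}))

Iteration 1:
  f(-3.100000) = -55.931000
  f(0.050000) = 2.840125
  x_2 = 0.050000 - 2.840125×(0.050000 - (-3.100000))/(2.840125 - (-55.931000))
       = -0.102224
Iteration 2:
  f(0.050000) = 2.840125
  f(-0.102224) = 3.263805
  x_3 = -0.102224 - 3.263805×(-0.102224 - 0.050000)/(3.263805 - 2.840125)
       = 1.070430
Iteration 3:
  f(-0.102224) = 3.263805
  f(1.070430) = -3.568047
  x_4 = 1.070430 - (-3.568047)×(1.070430 - (-0.102224))/(-3.568047 - 3.263805)
       = 0.457992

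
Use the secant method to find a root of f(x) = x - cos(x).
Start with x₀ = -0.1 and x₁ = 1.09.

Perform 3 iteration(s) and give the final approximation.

f(x) = x - cos(x)
x₀ = -0.1, x₁ = 1.09

Secant formula: x_{n+1} = x_n - f(x_n)(x_n - x_{n-1})/(f(x_n) - f(x_{n-1}))

Iteration 1:
  f(-0.100000) = -1.095004
  f(1.090000) = 0.627515
  x_2 = 1.090000 - 0.627515×(1.090000 - (-0.100000))/(0.627515 - (-1.095004))
       = 0.656482
Iteration 2:
  f(1.090000) = 0.627515
  f(0.656482) = -0.135662
  x_3 = 0.656482 - (-0.135662)×(0.656482 - 1.090000)/(-0.135662 - 0.627515)
       = 0.733544
Iteration 3:
  f(0.656482) = -0.135662
  f(0.733544) = -0.009262
  x_4 = 0.733544 - (-0.009262)×(0.733544 - 0.656482)/(-0.009262 - (-0.135662))
       = 0.739191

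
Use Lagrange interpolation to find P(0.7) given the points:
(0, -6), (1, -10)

Lagrange interpolation formula:
P(x) = Σ yᵢ × Lᵢ(x)
where Lᵢ(x) = Π_{j≠i} (x - xⱼ)/(xᵢ - xⱼ)

L_0(0.7) = (0.7 - 1)/(0 - 1) = 0.300000
L_1(0.7) = (0.7 - 0)/(1 - 0) = 0.700000

P(0.7) = (-6)×L_0(0.7) + (-10)×L_1(0.7)
P(0.7) = -8.800000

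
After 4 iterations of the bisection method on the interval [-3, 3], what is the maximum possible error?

Bisection error bound: |error| ≤ (b-a)/2^n
|error| ≤ (3 - (-3))/2^4 = 6/2^4
|error| ≤ 0.3750000000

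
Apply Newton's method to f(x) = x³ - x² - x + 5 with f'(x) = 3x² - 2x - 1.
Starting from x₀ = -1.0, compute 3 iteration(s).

f(x) = x³ - x² - x + 5
f'(x) = 3x² - 2x - 1
x₀ = -1.0

Newton-Raphson formula: x_{n+1} = x_n - f(x_n)/f'(x_n)

Iteration 1:
  f(-1.000000) = 4.000000
  f'(-1.000000) = 4.000000
  x_1 = -1.000000 - 4.000000/4.000000 = -2.000000
Iteration 2:
  f(-2.000000) = -5.000000
  f'(-2.000000) = 15.000000
  x_2 = -2.000000 - (-5.000000)/15.000000 = -1.666667
Iteration 3:
  f(-1.666667) = -0.740741
  f'(-1.666667) = 10.666667
  x_3 = -1.666667 - (-0.740741)/10.666667 = -1.597222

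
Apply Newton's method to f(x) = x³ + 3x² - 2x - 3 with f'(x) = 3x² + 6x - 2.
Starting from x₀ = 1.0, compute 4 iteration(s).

f(x) = x³ + 3x² - 2x - 3
f'(x) = 3x² + 6x - 2
x₀ = 1.0

Newton-Raphson formula: x_{n+1} = x_n - f(x_n)/f'(x_n)

Iteration 1:
  f(1.000000) = -1.000000
  f'(1.000000) = 7.000000
  x_1 = 1.000000 - (-1.000000)/7.000000 = 1.142857
Iteration 2:
  f(1.142857) = 0.125364
  f'(1.142857) = 8.775510
  x_2 = 1.142857 - 0.125364/8.775510 = 1.128571
Iteration 3:
  f(1.128571) = 0.001309
  f'(1.128571) = 8.592449
  x_3 = 1.128571 - 0.001309/8.592449 = 1.128419
Iteration 4:
  f(1.128419) = 0.000000
  f'(1.128419) = 8.590503
  x_4 = 1.128419 - 0.000000/8.590503 = 1.128419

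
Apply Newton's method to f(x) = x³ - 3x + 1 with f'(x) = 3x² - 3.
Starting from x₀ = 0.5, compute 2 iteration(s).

f(x) = x³ - 3x + 1
f'(x) = 3x² - 3
x₀ = 0.5

Newton-Raphson formula: x_{n+1} = x_n - f(x_n)/f'(x_n)

Iteration 1:
  f(0.500000) = -0.375000
  f'(0.500000) = -2.250000
  x_1 = 0.500000 - (-0.375000)/(-2.250000) = 0.333333
Iteration 2:
  f(0.333333) = 0.037037
  f'(0.333333) = -2.666667
  x_2 = 0.333333 - 0.037037/(-2.666667) = 0.347222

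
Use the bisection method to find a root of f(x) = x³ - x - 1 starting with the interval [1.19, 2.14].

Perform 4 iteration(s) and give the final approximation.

f(x) = x³ - x - 1
Initial interval: [1.19, 2.14]

Iteration 1:
  c_1 = (1.190000 + 2.140000)/2 = 1.665000
  f(c_1) = f(1.665000) = 1.950755
  f(a) × f(c) < 0, new interval: [1.190000, 1.665000]
Iteration 2:
  c_2 = (1.190000 + 1.665000)/2 = 1.427500
  f(c_2) = f(1.427500) = 0.481397
  f(a) × f(c) < 0, new interval: [1.190000, 1.427500]
Iteration 3:
  c_3 = (1.190000 + 1.427500)/2 = 1.308750
  f(c_3) = f(1.308750) = -0.067088
  f(a) × f(c) ≥ 0, new interval: [1.308750, 1.427500]
Iteration 4:
  c_4 = (1.308750 + 1.427500)/2 = 1.368125
  f(c_4) = f(1.368125) = 0.192685
  f(a) × f(c) < 0, new interval: [1.308750, 1.368125]

After 4 iteration(s), the approximation is c_4 = 1.368125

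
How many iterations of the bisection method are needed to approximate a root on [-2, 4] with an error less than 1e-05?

We need (b-a)/2^n ≤ 1e-05
(4 - (-2))/2^n ≤ 1e-05
6/2^n ≤ 1e-05
2^n ≥ 600000
n ≥ log₂(600000) = 19.19
n ≥ 20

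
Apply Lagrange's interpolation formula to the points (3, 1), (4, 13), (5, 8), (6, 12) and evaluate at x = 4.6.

Lagrange interpolation formula:
P(x) = Σ yᵢ × Lᵢ(x)
where Lᵢ(x) = Π_{j≠i} (x - xⱼ)/(xᵢ - xⱼ)

L_0(4.6) = (4.6 - 4)/(3 - 4) × (4.6 - 5)/(3 - 5) × (4.6 - 6)/(3 - 6) = -0.056000
L_1(4.6) = (4.6 - 3)/(4 - 3) × (4.6 - 5)/(4 - 5) × (4.6 - 6)/(4 - 6) = 0.448000
L_2(4.6) = (4.6 - 3)/(5 - 3) × (4.6 - 4)/(5 - 4) × (4.6 - 6)/(5 - 6) = 0.672000
L_3(4.6) = (4.6 - 3)/(6 - 3) × (4.6 - 4)/(6 - 4) × (4.6 - 5)/(6 - 5) = -0.064000

P(4.6) = 1×L_0(4.6) + 13×L_1(4.6) + 8×L_2(4.6) + 12×L_3(4.6)
P(4.6) = 10.376000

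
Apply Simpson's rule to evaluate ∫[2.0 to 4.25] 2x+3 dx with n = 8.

f(x) = 2x+3
a = 2.0, b = 4.25, n = 8
h = (b - a)/n = 0.281250

Simpson's rule: (h/3)[f(x₀) + 4f(x₁) + 2f(x₂) + ... + f(xₙ)]

x_0 = 2.0000, f(x_0) = 7.000000, coefficient = 1
x_1 = 2.2812, f(x_1) = 7.562500, coefficient = 4
x_2 = 2.5625, f(x_2) = 8.125000, coefficient = 2
x_3 = 2.8438, f(x_3) = 8.687500, coefficient = 4
x_4 = 3.1250, f(x_4) = 9.250000, coefficient = 2
x_5 = 3.4062, f(x_5) = 9.812500, coefficient = 4
x_6 = 3.6875, f(x_6) = 10.375000, coefficient = 2
x_7 = 3.9688, f(x_7) = 10.937500, coefficient = 4
x_8 = 4.2500, f(x_8) = 11.500000, coefficient = 1

I ≈ (0.281250/3) × 222.000000 = 20.812500
Exact value: 20.812500
Error: 0.000000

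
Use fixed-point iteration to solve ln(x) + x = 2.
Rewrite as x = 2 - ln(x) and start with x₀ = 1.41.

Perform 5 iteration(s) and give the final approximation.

Equation: ln(x) + x = 2
Fixed-point form: x = 2 - ln(x)
x₀ = 1.41

x_1 = g(1.410000) = 1.656410
x_2 = g(1.656410) = 1.495347
x_3 = g(1.495347) = 1.597642
x_4 = g(1.597642) = 1.531471
x_5 = g(1.531471) = 1.573771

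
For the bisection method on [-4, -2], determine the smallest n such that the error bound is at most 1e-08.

We need (b-a)/2^n ≤ 1e-08
(-2 - (-4))/2^n ≤ 1e-08
2/2^n ≤ 1e-08
2^n ≥ 200000000
n ≥ log₂(200000000) = 27.58
n ≥ 28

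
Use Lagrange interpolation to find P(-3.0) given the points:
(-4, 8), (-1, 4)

Lagrange interpolation formula:
P(x) = Σ yᵢ × Lᵢ(x)
where Lᵢ(x) = Π_{j≠i} (x - xⱼ)/(xᵢ - xⱼ)

L_0(-3.0) = (-3.0 - (-1))/(-4 - (-1)) = 0.666667
L_1(-3.0) = (-3.0 - (-4))/(-1 - (-4)) = 0.333333

P(-3.0) = 8×L_0(-3.0) + 4×L_1(-3.0)
P(-3.0) = 6.666667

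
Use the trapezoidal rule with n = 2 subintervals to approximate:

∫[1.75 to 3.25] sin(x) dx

f(x) = sin(x)
a = 1.75, b = 3.25, n = 2
h = (b - a)/n = 0.750000

Trapezoidal rule: (h/2)[f(x₀) + 2f(x₁) + 2f(x₂) + ... + f(xₙ)]

x_0 = 1.7500, f(x_0) = 0.983986, coefficient = 1
x_1 = 2.5000, f(x_1) = 0.598472, coefficient = 2
x_2 = 3.2500, f(x_2) = -0.108195, coefficient = 1

I ≈ (0.750000/2) × 2.072735 = 0.777276
Exact value: 0.815884
Error: 0.038608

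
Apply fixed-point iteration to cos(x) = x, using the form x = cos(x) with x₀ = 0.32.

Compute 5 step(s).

Equation: cos(x) = x
Fixed-point form: x = cos(x)
x₀ = 0.32

x_1 = g(0.320000) = 0.949235
x_2 = g(0.949235) = 0.582305
x_3 = g(0.582305) = 0.835197
x_4 = g(0.835197) = 0.671031
x_5 = g(0.671031) = 0.783181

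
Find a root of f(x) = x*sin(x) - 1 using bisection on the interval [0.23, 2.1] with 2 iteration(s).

f(x) = x*sin(x) - 1
Initial interval: [0.23, 2.1]

Iteration 1:
  c_1 = (0.230000 + 2.100000)/2 = 1.165000
  f(c_1) = f(1.165000) = 0.070388
  f(a) × f(c) < 0, new interval: [0.230000, 1.165000]
Iteration 2:
  c_2 = (0.230000 + 1.165000)/2 = 0.697500
  f(c_2) = f(0.697500) = -0.551993
  f(a) × f(c) ≥ 0, new interval: [0.697500, 1.165000]

After 2 iteration(s), the approximation is c_2 = 0.697500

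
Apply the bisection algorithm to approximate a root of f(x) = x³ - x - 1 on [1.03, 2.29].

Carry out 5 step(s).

f(x) = x³ - x - 1
Initial interval: [1.03, 2.29]

Iteration 1:
  c_1 = (1.030000 + 2.290000)/2 = 1.660000
  f(c_1) = f(1.660000) = 1.914296
  f(a) × f(c) < 0, new interval: [1.030000, 1.660000]
Iteration 2:
  c_2 = (1.030000 + 1.660000)/2 = 1.345000
  f(c_2) = f(1.345000) = 0.088139
  f(a) × f(c) < 0, new interval: [1.030000, 1.345000]
Iteration 3:
  c_3 = (1.030000 + 1.345000)/2 = 1.187500
  f(c_3) = f(1.187500) = -0.512939
  f(a) × f(c) ≥ 0, new interval: [1.187500, 1.345000]
Iteration 4:
  c_4 = (1.187500 + 1.345000)/2 = 1.266250
  f(c_4) = f(1.266250) = -0.235959
  f(a) × f(c) ≥ 0, new interval: [1.266250, 1.345000]
Iteration 5:
  c_5 = (1.266250 + 1.345000)/2 = 1.305625
  f(c_5) = f(1.305625) = -0.079983
  f(a) × f(c) ≥ 0, new interval: [1.305625, 1.345000]

After 5 iteration(s), the approximation is c_5 = 1.305625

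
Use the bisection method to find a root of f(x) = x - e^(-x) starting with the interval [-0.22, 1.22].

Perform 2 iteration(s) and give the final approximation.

f(x) = x - e^(-x)
Initial interval: [-0.22, 1.22]

Iteration 1:
  c_1 = (-0.220000 + 1.220000)/2 = 0.500000
  f(c_1) = f(0.500000) = -0.106531
  f(a) × f(c) ≥ 0, new interval: [0.500000, 1.220000]
Iteration 2:
  c_2 = (0.500000 + 1.220000)/2 = 0.860000
  f(c_2) = f(0.860000) = 0.436838
  f(a) × f(c) < 0, new interval: [0.500000, 0.860000]

After 2 iteration(s), the approximation is c_2 = 0.860000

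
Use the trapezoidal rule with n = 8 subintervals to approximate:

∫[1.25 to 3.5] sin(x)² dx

f(x) = sin(x)²
a = 1.25, b = 3.5, n = 8
h = (b - a)/n = 0.281250

Trapezoidal rule: (h/2)[f(x₀) + 2f(x₁) + 2f(x₂) + ... + f(xₙ)]

x_0 = 1.2500, f(x_0) = 0.900572, coefficient = 1
x_1 = 1.5312, f(x_1) = 0.998437, coefficient = 2
x_2 = 1.8125, f(x_2) = 0.942708, coefficient = 2
x_3 = 2.0938, f(x_3) = 0.750558, coefficient = 2
x_4 = 2.3750, f(x_4) = 0.481199, coefficient = 2
x_5 = 2.6562, f(x_5) = 0.217633, coefficient = 2
x_6 = 2.9375, f(x_6) = 0.041079, coefficient = 2
x_7 = 3.2188, f(x_7) = 0.005941, coefficient = 2
x_8 = 3.5000, f(x_8) = 0.123049, coefficient = 1

I ≈ (0.281250/2) × 7.898732 = 1.110759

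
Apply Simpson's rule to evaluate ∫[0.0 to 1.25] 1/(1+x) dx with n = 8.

f(x) = 1/(1+x)
a = 0.0, b = 1.25, n = 8
h = (b - a)/n = 0.156250

Simpson's rule: (h/3)[f(x₀) + 4f(x₁) + 2f(x₂) + ... + f(xₙ)]

x_0 = 0.0000, f(x_0) = 1.000000, coefficient = 1
x_1 = 0.1562, f(x_1) = 0.864865, coefficient = 4
x_2 = 0.3125, f(x_2) = 0.761905, coefficient = 2
x_3 = 0.4688, f(x_3) = 0.680851, coefficient = 4
x_4 = 0.6250, f(x_4) = 0.615385, coefficient = 2
x_5 = 0.7812, f(x_5) = 0.561404, coefficient = 4
x_6 = 0.9375, f(x_6) = 0.516129, coefficient = 2
x_7 = 1.0938, f(x_7) = 0.477612, coefficient = 4
x_8 = 1.2500, f(x_8) = 0.444444, coefficient = 1

I ≈ (0.156250/3) × 15.570207 = 0.810948
Exact value: 0.810930
Error: 0.000018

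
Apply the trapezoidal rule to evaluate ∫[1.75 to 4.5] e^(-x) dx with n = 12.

f(x) = e^(-x)
a = 1.75, b = 4.5, n = 12
h = (b - a)/n = 0.229167

Trapezoidal rule: (h/2)[f(x₀) + 2f(x₁) + 2f(x₂) + ... + f(xₙ)]

x_0 = 1.7500, f(x_0) = 0.173774, coefficient = 1
x_1 = 1.9792, f(x_1) = 0.138184, coefficient = 2
x_2 = 2.2083, f(x_2) = 0.109884, coefficient = 2
x_3 = 2.4375, f(x_3) = 0.087379, coefficient = 2
x_4 = 2.6667, f(x_4) = 0.069483, coefficient = 2
x_5 = 2.8958, f(x_5) = 0.055253, coefficient = 2
x_6 = 3.1250, f(x_6) = 0.043937, coefficient = 2
x_7 = 3.3542, f(x_7) = 0.034938, coefficient = 2
x_8 = 3.5833, f(x_8) = 0.027783, coefficient = 2
x_9 = 3.8125, f(x_9) = 0.022093, coefficient = 2
x_10 = 4.0417, f(x_10) = 0.017568, coefficient = 2
x_11 = 4.2708, f(x_11) = 0.013970, coefficient = 2
x_12 = 4.5000, f(x_12) = 0.011109, coefficient = 1

I ≈ (0.229167/2) × 1.425829 = 0.163376
Exact value: 0.162665
Error: 0.000711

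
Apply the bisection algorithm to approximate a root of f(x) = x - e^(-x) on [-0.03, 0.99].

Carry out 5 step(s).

f(x) = x - e^(-x)
Initial interval: [-0.03, 0.99]

Iteration 1:
  c_1 = (-0.030000 + 0.990000)/2 = 0.480000
  f(c_1) = f(0.480000) = -0.138783
  f(a) × f(c) ≥ 0, new interval: [0.480000, 0.990000]
Iteration 2:
  c_2 = (0.480000 + 0.990000)/2 = 0.735000
  f(c_2) = f(0.735000) = 0.255495
  f(a) × f(c) < 0, new interval: [0.480000, 0.735000]
Iteration 3:
  c_3 = (0.480000 + 0.735000)/2 = 0.607500
  f(c_3) = f(0.607500) = 0.062789
  f(a) × f(c) < 0, new interval: [0.480000, 0.607500]
Iteration 4:
  c_4 = (0.480000 + 0.607500)/2 = 0.543750
  f(c_4) = f(0.543750) = -0.036817
  f(a) × f(c) ≥ 0, new interval: [0.543750, 0.607500]
Iteration 5:
  c_5 = (0.543750 + 0.607500)/2 = 0.575625
  f(c_5) = f(0.575625) = 0.013272
  f(a) × f(c) < 0, new interval: [0.543750, 0.575625]

After 5 iteration(s), the approximation is c_5 = 0.575625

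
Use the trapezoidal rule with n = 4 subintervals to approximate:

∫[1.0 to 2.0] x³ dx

f(x) = x³
a = 1.0, b = 2.0, n = 4
h = (b - a)/n = 0.250000

Trapezoidal rule: (h/2)[f(x₀) + 2f(x₁) + 2f(x₂) + ... + f(xₙ)]

x_0 = 1.0000, f(x_0) = 1.000000, coefficient = 1
x_1 = 1.2500, f(x_1) = 1.953125, coefficient = 2
x_2 = 1.5000, f(x_2) = 3.375000, coefficient = 2
x_3 = 1.7500, f(x_3) = 5.359375, coefficient = 2
x_4 = 2.0000, f(x_4) = 8.000000, coefficient = 1

I ≈ (0.250000/2) × 30.375000 = 3.796875
Exact value: 3.750000
Error: 0.046875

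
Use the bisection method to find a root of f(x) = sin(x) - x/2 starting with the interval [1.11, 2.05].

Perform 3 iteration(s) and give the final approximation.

f(x) = sin(x) - x/2
Initial interval: [1.11, 2.05]

Iteration 1:
  c_1 = (1.110000 + 2.050000)/2 = 1.580000
  f(c_1) = f(1.580000) = 0.209958
  f(a) × f(c) ≥ 0, new interval: [1.580000, 2.050000]
Iteration 2:
  c_2 = (1.580000 + 2.050000)/2 = 1.815000
  f(c_2) = f(1.815000) = 0.062830
  f(a) × f(c) ≥ 0, new interval: [1.815000, 2.050000]
Iteration 3:
  c_3 = (1.815000 + 2.050000)/2 = 1.932500
  f(c_3) = f(1.932500) = -0.030955
  f(a) × f(c) < 0, new interval: [1.815000, 1.932500]

After 3 iteration(s), the approximation is c_3 = 1.932500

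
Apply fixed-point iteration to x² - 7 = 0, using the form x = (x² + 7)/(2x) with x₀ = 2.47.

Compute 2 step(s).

Equation: x² - 7 = 0
Fixed-point form: x = (x² + 7)/(2x)
x₀ = 2.47

x_1 = g(2.470000) = 2.652004
x_2 = g(2.652004) = 2.645759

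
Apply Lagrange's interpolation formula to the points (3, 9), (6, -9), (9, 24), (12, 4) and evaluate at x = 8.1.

Lagrange interpolation formula:
P(x) = Σ yᵢ × Lᵢ(x)
where Lᵢ(x) = Π_{j≠i} (x - xⱼ)/(xᵢ - xⱼ)

L_0(8.1) = (8.1 - 6)/(3 - 6) × (8.1 - 9)/(3 - 9) × (8.1 - 12)/(3 - 12) = -0.045500
L_1(8.1) = (8.1 - 3)/(6 - 3) × (8.1 - 9)/(6 - 9) × (8.1 - 12)/(6 - 12) = 0.331500
L_2(8.1) = (8.1 - 3)/(9 - 3) × (8.1 - 6)/(9 - 6) × (8.1 - 12)/(9 - 12) = 0.773500
L_3(8.1) = (8.1 - 3)/(12 - 3) × (8.1 - 6)/(12 - 6) × (8.1 - 9)/(12 - 9) = -0.059500

P(8.1) = 9×L_0(8.1) + (-9)×L_1(8.1) + 24×L_2(8.1) + 4×L_3(8.1)
P(8.1) = 14.933000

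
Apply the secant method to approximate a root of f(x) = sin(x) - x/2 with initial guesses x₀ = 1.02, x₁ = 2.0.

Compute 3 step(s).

f(x) = sin(x) - x/2
x₀ = 1.02, x₁ = 2.0

Secant formula: x_{n+1} = x_n - f(x_n)(x_n - x_{n-1})/(f(x_n) - f(x_{n-1}))

Iteration 1:
  f(1.020000) = 0.342108
  f(2.000000) = -0.090703
  x_2 = 2.000000 - (-0.090703)×(2.000000 - 1.020000)/(-0.090703 - 0.342108)
       = 1.794625
Iteration 2:
  f(2.000000) = -0.090703
  f(1.794625) = 0.077742
  x_3 = 1.794625 - 0.077742×(1.794625 - 2.000000)/(0.077742 - (-0.090703))
       = 1.889412
Iteration 3:
  f(1.794625) = 0.077742
  f(1.889412) = 0.004964
  x_4 = 1.889412 - 0.004964×(1.889412 - 1.794625)/(0.004964 - 0.077742)
       = 1.895877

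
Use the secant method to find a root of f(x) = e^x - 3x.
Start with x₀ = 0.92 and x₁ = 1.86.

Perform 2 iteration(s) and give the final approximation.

f(x) = e^x - 3x
x₀ = 0.92, x₁ = 1.86

Secant formula: x_{n+1} = x_n - f(x_n)(x_n - x_{n-1})/(f(x_n) - f(x_{n-1}))

Iteration 1:
  f(0.920000) = -0.250710
  f(1.860000) = 0.843737
  x_2 = 1.860000 - 0.843737×(1.860000 - 0.920000)/(0.843737 - (-0.250710))
       = 1.135330
Iteration 2:
  f(1.860000) = 0.843737
  f(1.135330) = -0.293790
  x_3 = 1.135330 - (-0.293790)×(1.135330 - 1.860000)/(-0.293790 - 0.843737)
       = 1.322491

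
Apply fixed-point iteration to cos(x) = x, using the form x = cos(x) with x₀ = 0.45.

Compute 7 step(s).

Equation: cos(x) = x
Fixed-point form: x = cos(x)
x₀ = 0.45

x_1 = g(0.450000) = 0.900447
x_2 = g(0.900447) = 0.621260
x_3 = g(0.621260) = 0.813146
x_4 = g(0.813146) = 0.687216
x_5 = g(0.687216) = 0.773015
x_6 = g(0.773015) = 0.715809
x_7 = g(0.715809) = 0.754563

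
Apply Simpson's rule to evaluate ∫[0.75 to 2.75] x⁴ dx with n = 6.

f(x) = x⁴
a = 0.75, b = 2.75, n = 6
h = (b - a)/n = 0.333333

Simpson's rule: (h/3)[f(x₀) + 4f(x₁) + 2f(x₂) + ... + f(xₙ)]

x_0 = 0.7500, f(x_0) = 0.316406, coefficient = 1
x_1 = 1.0833, f(x_1) = 1.377363, coefficient = 4
x_2 = 1.4167, f(x_2) = 4.027826, coefficient = 2
x_3 = 1.7500, f(x_3) = 9.378906, coefficient = 4
x_4 = 2.0833, f(x_4) = 18.838011, coefficient = 2
x_5 = 2.4167, f(x_5) = 34.108845, coefficient = 4
x_6 = 2.7500, f(x_6) = 57.191406, coefficient = 1

I ≈ (0.333333/3) × 282.699942 = 31.411105
Exact value: 31.407813
Error: 0.003292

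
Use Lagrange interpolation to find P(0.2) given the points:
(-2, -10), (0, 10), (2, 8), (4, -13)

Lagrange interpolation formula:
P(x) = Σ yᵢ × Lᵢ(x)
where Lᵢ(x) = Π_{j≠i} (x - xⱼ)/(xᵢ - xⱼ)

L_0(0.2) = (0.2 - 0)/(-2 - 0) × (0.2 - 2)/(-2 - 2) × (0.2 - 4)/(-2 - 4) = -0.028500
L_1(0.2) = (0.2 - (-2))/(0 - (-2)) × (0.2 - 2)/(0 - 2) × (0.2 - 4)/(0 - 4) = 0.940500
L_2(0.2) = (0.2 - (-2))/(2 - (-2)) × (0.2 - 0)/(2 - 0) × (0.2 - 4)/(2 - 4) = 0.104500
L_3(0.2) = (0.2 - (-2))/(4 - (-2)) × (0.2 - 0)/(4 - 0) × (0.2 - 2)/(4 - 2) = -0.016500

P(0.2) = (-10)×L_0(0.2) + 10×L_1(0.2) + 8×L_2(0.2) + (-13)×L_3(0.2)
P(0.2) = 10.740500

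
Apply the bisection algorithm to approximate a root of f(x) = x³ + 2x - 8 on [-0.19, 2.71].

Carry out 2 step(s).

f(x) = x³ + 2x - 8
Initial interval: [-0.19, 2.71]

Iteration 1:
  c_1 = (-0.190000 + 2.710000)/2 = 1.260000
  f(c_1) = f(1.260000) = -3.479624
  f(a) × f(c) ≥ 0, new interval: [1.260000, 2.710000]
Iteration 2:
  c_2 = (1.260000 + 2.710000)/2 = 1.985000
  f(c_2) = f(1.985000) = 3.791347
  f(a) × f(c) < 0, new interval: [1.260000, 1.985000]

After 2 iteration(s), the approximation is c_2 = 1.985000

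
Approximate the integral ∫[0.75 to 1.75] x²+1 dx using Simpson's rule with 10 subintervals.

f(x) = x²+1
a = 0.75, b = 1.75, n = 10
h = (b - a)/n = 0.100000

Simpson's rule: (h/3)[f(x₀) + 4f(x₁) + 2f(x₂) + ... + f(xₙ)]

x_0 = 0.7500, f(x_0) = 1.562500, coefficient = 1
x_1 = 0.8500, f(x_1) = 1.722500, coefficient = 4
x_2 = 0.9500, f(x_2) = 1.902500, coefficient = 2
x_3 = 1.0500, f(x_3) = 2.102500, coefficient = 4
x_4 = 1.1500, f(x_4) = 2.322500, coefficient = 2
x_5 = 1.2500, f(x_5) = 2.562500, coefficient = 4
x_6 = 1.3500, f(x_6) = 2.822500, coefficient = 2
x_7 = 1.4500, f(x_7) = 3.102500, coefficient = 4
x_8 = 1.5500, f(x_8) = 3.402500, coefficient = 2
x_9 = 1.6500, f(x_9) = 3.722500, coefficient = 4
x_10 = 1.7500, f(x_10) = 4.062500, coefficient = 1

I ≈ (0.100000/3) × 79.375000 = 2.645833
Exact value: 2.645833
Error: 0.000000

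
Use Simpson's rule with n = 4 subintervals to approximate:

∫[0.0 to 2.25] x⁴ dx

f(x) = x⁴
a = 0.0, b = 2.25, n = 4
h = (b - a)/n = 0.562500

Simpson's rule: (h/3)[f(x₀) + 4f(x₁) + 2f(x₂) + ... + f(xₙ)]

x_0 = 0.0000, f(x_0) = 0.000000, coefficient = 1
x_1 = 0.5625, f(x_1) = 0.100113, coefficient = 4
x_2 = 1.1250, f(x_2) = 1.601807, coefficient = 2
x_3 = 1.6875, f(x_3) = 8.109146, coefficient = 4
x_4 = 2.2500, f(x_4) = 25.628906, coefficient = 1

I ≈ (0.562500/3) × 61.669556 = 11.563042
Exact value: 11.533008
Error: 0.030034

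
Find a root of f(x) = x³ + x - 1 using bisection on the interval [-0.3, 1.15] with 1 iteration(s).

f(x) = x³ + x - 1
Initial interval: [-0.3, 1.15]

Iteration 1:
  c_1 = (-0.300000 + 1.150000)/2 = 0.425000
  f(c_1) = f(0.425000) = -0.498234
  f(a) × f(c) ≥ 0, new interval: [0.425000, 1.150000]

After 1 iteration(s), the approximation is c_1 = 0.425000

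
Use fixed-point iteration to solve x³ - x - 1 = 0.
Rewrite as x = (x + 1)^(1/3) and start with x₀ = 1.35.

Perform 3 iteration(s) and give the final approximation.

Equation: x³ - x - 1 = 0
Fixed-point form: x = (x + 1)^(1/3)
x₀ = 1.35

x_1 = g(1.350000) = 1.329503
x_2 = g(1.329503) = 1.325626
x_3 = g(1.325626) = 1.324890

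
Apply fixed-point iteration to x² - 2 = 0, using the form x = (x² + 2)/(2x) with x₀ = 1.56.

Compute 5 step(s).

Equation: x² - 2 = 0
Fixed-point form: x = (x² + 2)/(2x)
x₀ = 1.56

x_1 = g(1.560000) = 1.421026
x_2 = g(1.421026) = 1.414230
x_3 = g(1.414230) = 1.414214
x_4 = g(1.414214) = 1.414214
x_5 = g(1.414214) = 1.414214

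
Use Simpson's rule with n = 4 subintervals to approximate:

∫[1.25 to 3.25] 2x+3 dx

f(x) = 2x+3
a = 1.25, b = 3.25, n = 4
h = (b - a)/n = 0.500000

Simpson's rule: (h/3)[f(x₀) + 4f(x₁) + 2f(x₂) + ... + f(xₙ)]

x_0 = 1.2500, f(x_0) = 5.500000, coefficient = 1
x_1 = 1.7500, f(x_1) = 6.500000, coefficient = 4
x_2 = 2.2500, f(x_2) = 7.500000, coefficient = 2
x_3 = 2.7500, f(x_3) = 8.500000, coefficient = 4
x_4 = 3.2500, f(x_4) = 9.500000, coefficient = 1

I ≈ (0.500000/3) × 90.000000 = 15.000000
Exact value: 15.000000
Error: 0.000000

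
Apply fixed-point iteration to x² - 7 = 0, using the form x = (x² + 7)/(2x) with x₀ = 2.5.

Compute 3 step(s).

Equation: x² - 7 = 0
Fixed-point form: x = (x² + 7)/(2x)
x₀ = 2.5

x_1 = g(2.500000) = 2.650000
x_2 = g(2.650000) = 2.645755
x_3 = g(2.645755) = 2.645751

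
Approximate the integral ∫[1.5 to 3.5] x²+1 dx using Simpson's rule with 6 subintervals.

f(x) = x²+1
a = 1.5, b = 3.5, n = 6
h = (b - a)/n = 0.333333

Simpson's rule: (h/3)[f(x₀) + 4f(x₁) + 2f(x₂) + ... + f(xₙ)]

x_0 = 1.5000, f(x_0) = 3.250000, coefficient = 1
x_1 = 1.8333, f(x_1) = 4.361111, coefficient = 4
x_2 = 2.1667, f(x_2) = 5.694444, coefficient = 2
x_3 = 2.5000, f(x_3) = 7.250000, coefficient = 4
x_4 = 2.8333, f(x_4) = 9.027778, coefficient = 2
x_5 = 3.1667, f(x_5) = 11.027778, coefficient = 4
x_6 = 3.5000, f(x_6) = 13.250000, coefficient = 1

I ≈ (0.333333/3) × 136.500000 = 15.166667
Exact value: 15.166667
Error: 0.000000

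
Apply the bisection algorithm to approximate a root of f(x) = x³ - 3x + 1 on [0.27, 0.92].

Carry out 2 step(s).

f(x) = x³ - 3x + 1
Initial interval: [0.27, 0.92]

Iteration 1:
  c_1 = (0.270000 + 0.920000)/2 = 0.595000
  f(c_1) = f(0.595000) = -0.574355
  f(a) × f(c) < 0, new interval: [0.270000, 0.595000]
Iteration 2:
  c_2 = (0.270000 + 0.595000)/2 = 0.432500
  f(c_2) = f(0.432500) = -0.216598
  f(a) × f(c) < 0, new interval: [0.270000, 0.432500]

After 2 iteration(s), the approximation is c_2 = 0.432500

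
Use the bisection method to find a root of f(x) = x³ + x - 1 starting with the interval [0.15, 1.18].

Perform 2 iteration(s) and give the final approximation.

f(x) = x³ + x - 1
Initial interval: [0.15, 1.18]

Iteration 1:
  c_1 = (0.150000 + 1.180000)/2 = 0.665000
  f(c_1) = f(0.665000) = -0.040920
  f(a) × f(c) ≥ 0, new interval: [0.665000, 1.180000]
Iteration 2:
  c_2 = (0.665000 + 1.180000)/2 = 0.922500
  f(c_2) = f(0.922500) = 0.707553
  f(a) × f(c) < 0, new interval: [0.665000, 0.922500]

After 2 iteration(s), the approximation is c_2 = 0.922500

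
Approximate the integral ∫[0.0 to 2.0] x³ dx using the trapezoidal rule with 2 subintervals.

f(x) = x³
a = 0.0, b = 2.0, n = 2
h = (b - a)/n = 1.000000

Trapezoidal rule: (h/2)[f(x₀) + 2f(x₁) + 2f(x₂) + ... + f(xₙ)]

x_0 = 0.0000, f(x_0) = 0.000000, coefficient = 1
x_1 = 1.0000, f(x_1) = 1.000000, coefficient = 2
x_2 = 2.0000, f(x_2) = 8.000000, coefficient = 1

I ≈ (1.000000/2) × 10.000000 = 5.000000
Exact value: 4.000000
Error: 1.000000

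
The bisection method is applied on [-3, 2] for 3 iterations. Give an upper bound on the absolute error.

Bisection error bound: |error| ≤ (b-a)/2^n
|error| ≤ (2 - (-3))/2^3 = 5/2^3
|error| ≤ 0.6250000000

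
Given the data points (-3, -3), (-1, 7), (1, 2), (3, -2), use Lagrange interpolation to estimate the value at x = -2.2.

Lagrange interpolation formula:
P(x) = Σ yᵢ × Lᵢ(x)
where Lᵢ(x) = Π_{j≠i} (x - xⱼ)/(xᵢ - xⱼ)

L_0(-2.2) = (-2.2 - (-1))/(-3 - (-1)) × (-2.2 - 1)/(-3 - 1) × (-2.2 - 3)/(-3 - 3) = 0.416000
L_1(-2.2) = (-2.2 - (-3))/(-1 - (-3)) × (-2.2 - 1)/(-1 - 1) × (-2.2 - 3)/(-1 - 3) = 0.832000
L_2(-2.2) = (-2.2 - (-3))/(1 - (-3)) × (-2.2 - (-1))/(1 - (-1)) × (-2.2 - 3)/(1 - 3) = -0.312000
L_3(-2.2) = (-2.2 - (-3))/(3 - (-3)) × (-2.2 - (-1))/(3 - (-1)) × (-2.2 - 1)/(3 - 1) = 0.064000

P(-2.2) = (-3)×L_0(-2.2) + 7×L_1(-2.2) + 2×L_2(-2.2) + (-2)×L_3(-2.2)
P(-2.2) = 3.824000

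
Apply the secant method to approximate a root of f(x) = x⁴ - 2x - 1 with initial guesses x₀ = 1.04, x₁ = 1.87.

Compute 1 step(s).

f(x) = x⁴ - 2x - 1
x₀ = 1.04, x₁ = 1.87

Secant formula: x_{n+1} = x_n - f(x_n)(x_n - x_{n-1})/(f(x_n) - f(x_{n-1}))

Iteration 1:
  f(1.040000) = -1.910141
  f(1.870000) = 7.488310
  x_2 = 1.870000 - 7.488310×(1.870000 - 1.040000)/(7.488310 - (-1.910141))
       = 1.208689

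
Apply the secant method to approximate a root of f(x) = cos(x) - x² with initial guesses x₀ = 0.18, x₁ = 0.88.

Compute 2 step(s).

f(x) = cos(x) - x²
x₀ = 0.18, x₁ = 0.88

Secant formula: x_{n+1} = x_n - f(x_n)(x_n - x_{n-1})/(f(x_n) - f(x_{n-1}))

Iteration 1:
  f(0.180000) = 0.951444
  f(0.880000) = -0.137249
  x_2 = 0.880000 - (-0.137249)×(0.880000 - 0.180000)/(-0.137249 - 0.951444)
       = 0.791753
Iteration 2:
  f(0.880000) = -0.137249
  f(0.791753) = 0.075727
  x_3 = 0.791753 - 0.075727×(0.791753 - 0.880000)/(0.075727 - (-0.137249))
       = 0.823130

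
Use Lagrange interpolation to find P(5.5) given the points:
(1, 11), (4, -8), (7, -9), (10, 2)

Lagrange interpolation formula:
P(x) = Σ yᵢ × Lᵢ(x)
where Lᵢ(x) = Π_{j≠i} (x - xⱼ)/(xᵢ - xⱼ)

L_0(5.5) = (5.5 - 4)/(1 - 4) × (5.5 - 7)/(1 - 7) × (5.5 - 10)/(1 - 10) = -0.062500
L_1(5.5) = (5.5 - 1)/(4 - 1) × (5.5 - 7)/(4 - 7) × (5.5 - 10)/(4 - 10) = 0.562500
L_2(5.5) = (5.5 - 1)/(7 - 1) × (5.5 - 4)/(7 - 4) × (5.5 - 10)/(7 - 10) = 0.562500
L_3(5.5) = (5.5 - 1)/(10 - 1) × (5.5 - 4)/(10 - 4) × (5.5 - 7)/(10 - 7) = -0.062500

P(5.5) = 11×L_0(5.5) + (-8)×L_1(5.5) + (-9)×L_2(5.5) + 2×L_3(5.5)
P(5.5) = -10.375000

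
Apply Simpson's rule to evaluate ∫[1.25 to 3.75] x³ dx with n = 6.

f(x) = x³
a = 1.25, b = 3.75, n = 6
h = (b - a)/n = 0.416667

Simpson's rule: (h/3)[f(x₀) + 4f(x₁) + 2f(x₂) + ... + f(xₙ)]

x_0 = 1.2500, f(x_0) = 1.953125, coefficient = 1
x_1 = 1.6667, f(x_1) = 4.629630, coefficient = 4
x_2 = 2.0833, f(x_2) = 9.042245, coefficient = 2
x_3 = 2.5000, f(x_3) = 15.625000, coefficient = 4
x_4 = 2.9167, f(x_4) = 24.811921, coefficient = 2
x_5 = 3.3333, f(x_5) = 37.037037, coefficient = 4
x_6 = 3.7500, f(x_6) = 52.734375, coefficient = 1

I ≈ (0.416667/3) × 351.562500 = 48.828125
Exact value: 48.828125
Error: 0.000000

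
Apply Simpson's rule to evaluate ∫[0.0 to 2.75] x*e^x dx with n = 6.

f(x) = x*e^x
a = 0.0, b = 2.75, n = 6
h = (b - a)/n = 0.458333

Simpson's rule: (h/3)[f(x₀) + 4f(x₁) + 2f(x₂) + ... + f(xₙ)]

x_0 = 0.0000, f(x_0) = 0.000000, coefficient = 1
x_1 = 0.4583, f(x_1) = 0.724825, coefficient = 4
x_2 = 0.9167, f(x_2) = 2.292528, coefficient = 2
x_3 = 1.3750, f(x_3) = 5.438230, coefficient = 4
x_4 = 1.8333, f(x_4) = 11.466952, coefficient = 2
x_5 = 2.2917, f(x_5) = 22.667814, coefficient = 4
x_6 = 2.7500, f(x_6) = 43.017238, coefficient = 1

I ≈ (0.458333/3) × 185.859674 = 28.395228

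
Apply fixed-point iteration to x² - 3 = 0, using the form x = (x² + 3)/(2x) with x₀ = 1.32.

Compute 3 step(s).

Equation: x² - 3 = 0
Fixed-point form: x = (x² + 3)/(2x)
x₀ = 1.32

x_1 = g(1.320000) = 1.796364
x_2 = g(1.796364) = 1.733202
x_3 = g(1.733202) = 1.732051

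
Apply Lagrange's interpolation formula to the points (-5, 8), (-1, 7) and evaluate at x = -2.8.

Lagrange interpolation formula:
P(x) = Σ yᵢ × Lᵢ(x)
where Lᵢ(x) = Π_{j≠i} (x - xⱼ)/(xᵢ - xⱼ)

L_0(-2.8) = (-2.8 - (-1))/(-5 - (-1)) = 0.450000
L_1(-2.8) = (-2.8 - (-5))/(-1 - (-5)) = 0.550000

P(-2.8) = 8×L_0(-2.8) + 7×L_1(-2.8)
P(-2.8) = 7.450000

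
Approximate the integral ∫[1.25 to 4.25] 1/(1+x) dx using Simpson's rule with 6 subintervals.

f(x) = 1/(1+x)
a = 1.25, b = 4.25, n = 6
h = (b - a)/n = 0.500000

Simpson's rule: (h/3)[f(x₀) + 4f(x₁) + 2f(x₂) + ... + f(xₙ)]

x_0 = 1.2500, f(x_0) = 0.444444, coefficient = 1
x_1 = 1.7500, f(x_1) = 0.363636, coefficient = 4
x_2 = 2.2500, f(x_2) = 0.307692, coefficient = 2
x_3 = 2.7500, f(x_3) = 0.266667, coefficient = 4
x_4 = 3.2500, f(x_4) = 0.235294, coefficient = 2
x_5 = 3.7500, f(x_5) = 0.210526, coefficient = 4
x_6 = 4.2500, f(x_6) = 0.190476, coefficient = 1

I ≈ (0.500000/3) × 5.084211 = 0.847368
Exact value: 0.847298
Error: 0.000071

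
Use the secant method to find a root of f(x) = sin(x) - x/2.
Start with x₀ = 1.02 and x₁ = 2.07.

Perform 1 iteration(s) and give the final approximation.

f(x) = sin(x) - x/2
x₀ = 1.02, x₁ = 2.07

Secant formula: x_{n+1} = x_n - f(x_n)(x_n - x_{n-1})/(f(x_n) - f(x_{n-1}))

Iteration 1:
  f(1.020000) = 0.342108
  f(2.070000) = -0.157036
  x_2 = 2.070000 - (-0.157036)×(2.070000 - 1.020000)/(-0.157036 - 0.342108)
       = 1.739659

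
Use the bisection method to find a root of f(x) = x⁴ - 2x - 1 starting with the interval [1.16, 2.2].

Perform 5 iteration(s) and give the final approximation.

f(x) = x⁴ - 2x - 1
Initial interval: [1.16, 2.2]

Iteration 1:
  c_1 = (1.160000 + 2.200000)/2 = 1.680000
  f(c_1) = f(1.680000) = 3.605942
  f(a) × f(c) < 0, new interval: [1.160000, 1.680000]
Iteration 2:
  c_2 = (1.160000 + 1.680000)/2 = 1.420000
  f(c_2) = f(1.420000) = 0.225869
  f(a) × f(c) < 0, new interval: [1.160000, 1.420000]
Iteration 3:
  c_3 = (1.160000 + 1.420000)/2 = 1.290000
  f(c_3) = f(1.290000) = -0.810771
  f(a) × f(c) ≥ 0, new interval: [1.290000, 1.420000]
Iteration 4:
  c_4 = (1.290000 + 1.420000)/2 = 1.355000
  f(c_4) = f(1.355000) = -0.339012
  f(a) × f(c) ≥ 0, new interval: [1.355000, 1.420000]
Iteration 5:
  c_5 = (1.355000 + 1.420000)/2 = 1.387500
  f(c_5) = f(1.387500) = -0.068773
  f(a) × f(c) ≥ 0, new interval: [1.387500, 1.420000]

After 5 iteration(s), the approximation is c_5 = 1.387500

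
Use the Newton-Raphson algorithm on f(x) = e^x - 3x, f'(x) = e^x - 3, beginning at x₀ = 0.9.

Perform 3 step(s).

f(x) = e^x - 3x
f'(x) = e^x - 3
x₀ = 0.9

Newton-Raphson formula: x_{n+1} = x_n - f(x_n)/f'(x_n)

Iteration 1:
  f(0.900000) = -0.240397
  f'(0.900000) = -0.540397
  x_1 = 0.900000 - (-0.240397)/(-0.540397) = 0.455148
Iteration 2:
  f(0.455148) = 0.210963
  f'(0.455148) = -1.423594
  x_2 = 0.455148 - 0.210963/(-1.423594) = 0.603338
Iteration 3:
  f(0.603338) = 0.018197
  f'(0.603338) = -1.171788
  x_3 = 0.603338 - 0.018197/(-1.171788) = 0.618867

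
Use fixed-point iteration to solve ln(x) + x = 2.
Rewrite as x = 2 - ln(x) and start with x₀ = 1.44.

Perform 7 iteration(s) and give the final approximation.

Equation: ln(x) + x = 2
Fixed-point form: x = 2 - ln(x)
x₀ = 1.44

x_1 = g(1.440000) = 1.635357
x_2 = g(1.635357) = 1.508139
x_3 = g(1.508139) = 1.589124
x_4 = g(1.589124) = 1.536817
x_5 = g(1.536817) = 1.570286
x_6 = g(1.570286) = 1.548742
x_7 = g(1.548742) = 1.562557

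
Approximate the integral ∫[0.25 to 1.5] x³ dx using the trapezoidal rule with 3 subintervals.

f(x) = x³
a = 0.25, b = 1.5, n = 3
h = (b - a)/n = 0.416667

Trapezoidal rule: (h/2)[f(x₀) + 2f(x₁) + 2f(x₂) + ... + f(xₙ)]

x_0 = 0.2500, f(x_0) = 0.015625, coefficient = 1
x_1 = 0.6667, f(x_1) = 0.296296, coefficient = 2
x_2 = 1.0833, f(x_2) = 1.271412, coefficient = 2
x_3 = 1.5000, f(x_3) = 3.375000, coefficient = 1

I ≈ (0.416667/2) × 6.526042 = 1.359592
Exact value: 1.264648
Error: 0.094944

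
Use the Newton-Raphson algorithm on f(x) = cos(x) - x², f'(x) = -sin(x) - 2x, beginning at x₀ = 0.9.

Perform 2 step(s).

f(x) = cos(x) - x²
f'(x) = -sin(x) - 2x
x₀ = 0.9

Newton-Raphson formula: x_{n+1} = x_n - f(x_n)/f'(x_n)

Iteration 1:
  f(0.900000) = -0.188390
  f'(0.900000) = -2.583327
  x_1 = 0.900000 - (-0.188390)/(-2.583327) = 0.827075
Iteration 2:
  f(0.827075) = -0.007021
  f'(0.827075) = -2.390103
  x_2 = 0.827075 - (-0.007021)/(-2.390103) = 0.824137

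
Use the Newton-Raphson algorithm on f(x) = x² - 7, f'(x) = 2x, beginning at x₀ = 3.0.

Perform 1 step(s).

f(x) = x² - 7
f'(x) = 2x
x₀ = 3.0

Newton-Raphson formula: x_{n+1} = x_n - f(x_n)/f'(x_n)

Iteration 1:
  f(3.000000) = 2.000000
  f'(3.000000) = 6.000000
  x_1 = 3.000000 - 2.000000/6.000000 = 2.666667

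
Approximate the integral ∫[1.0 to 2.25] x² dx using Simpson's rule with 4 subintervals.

f(x) = x²
a = 1.0, b = 2.25, n = 4
h = (b - a)/n = 0.312500

Simpson's rule: (h/3)[f(x₀) + 4f(x₁) + 2f(x₂) + ... + f(xₙ)]

x_0 = 1.0000, f(x_0) = 1.000000, coefficient = 1
x_1 = 1.3125, f(x_1) = 1.722656, coefficient = 4
x_2 = 1.6250, f(x_2) = 2.640625, coefficient = 2
x_3 = 1.9375, f(x_3) = 3.753906, coefficient = 4
x_4 = 2.2500, f(x_4) = 5.062500, coefficient = 1

I ≈ (0.312500/3) × 33.250000 = 3.463542
Exact value: 3.463542
Error: 0.000000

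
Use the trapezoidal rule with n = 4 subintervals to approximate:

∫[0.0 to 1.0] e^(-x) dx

f(x) = e^(-x)
a = 0.0, b = 1.0, n = 4
h = (b - a)/n = 0.250000

Trapezoidal rule: (h/2)[f(x₀) + 2f(x₁) + 2f(x₂) + ... + f(xₙ)]

x_0 = 0.0000, f(x_0) = 1.000000, coefficient = 1
x_1 = 0.2500, f(x_1) = 0.778801, coefficient = 2
x_2 = 0.5000, f(x_2) = 0.606531, coefficient = 2
x_3 = 0.7500, f(x_3) = 0.472367, coefficient = 2
x_4 = 1.0000, f(x_4) = 0.367879, coefficient = 1

I ≈ (0.250000/2) × 5.083275 = 0.635409
Exact value: 0.632121
Error: 0.003289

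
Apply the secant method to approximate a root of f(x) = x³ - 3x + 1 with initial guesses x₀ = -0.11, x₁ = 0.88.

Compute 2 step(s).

f(x) = x³ - 3x + 1
x₀ = -0.11, x₁ = 0.88

Secant formula: x_{n+1} = x_n - f(x_n)(x_n - x_{n-1})/(f(x_n) - f(x_{n-1}))

Iteration 1:
  f(-0.110000) = 1.328669
  f(0.880000) = -0.958528
  x_2 = 0.880000 - (-0.958528)×(0.880000 - (-0.110000))/(-0.958528 - 1.328669)
       = 0.465107
Iteration 2:
  f(0.880000) = -0.958528
  f(0.465107) = -0.294706
  x_3 = 0.465107 - (-0.294706)×(0.465107 - 0.880000)/(-0.294706 - (-0.958528))
       = 0.280913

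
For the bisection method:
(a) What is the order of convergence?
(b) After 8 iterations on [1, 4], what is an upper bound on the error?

(a) Bisection has linear (order 1) convergence; the error is halved each step.

(b) Error bound = (b-a)/2^n = (4 - 1)/2^{8}
    = 3/2^{8}

(a) 1 (linear); (b) error ≤ 1.17e-02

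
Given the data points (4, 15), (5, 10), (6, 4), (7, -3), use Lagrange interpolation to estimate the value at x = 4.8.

Lagrange interpolation formula:
P(x) = Σ yᵢ × Lᵢ(x)
where Lᵢ(x) = Π_{j≠i} (x - xⱼ)/(xᵢ - xⱼ)

L_0(4.8) = (4.8 - 5)/(4 - 5) × (4.8 - 6)/(4 - 6) × (4.8 - 7)/(4 - 7) = 0.088000
L_1(4.8) = (4.8 - 4)/(5 - 4) × (4.8 - 6)/(5 - 6) × (4.8 - 7)/(5 - 7) = 1.056000
L_2(4.8) = (4.8 - 4)/(6 - 4) × (4.8 - 5)/(6 - 5) × (4.8 - 7)/(6 - 7) = -0.176000
L_3(4.8) = (4.8 - 4)/(7 - 4) × (4.8 - 5)/(7 - 5) × (4.8 - 6)/(7 - 6) = 0.032000

P(4.8) = 15×L_0(4.8) + 10×L_1(4.8) + 4×L_2(4.8) + (-3)×L_3(4.8)
P(4.8) = 11.080000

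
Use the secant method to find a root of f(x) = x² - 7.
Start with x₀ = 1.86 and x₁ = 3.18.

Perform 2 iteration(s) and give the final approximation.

f(x) = x² - 7
x₀ = 1.86, x₁ = 3.18

Secant formula: x_{n+1} = x_n - f(x_n)(x_n - x_{n-1})/(f(x_n) - f(x_{n-1}))

Iteration 1:
  f(1.860000) = -3.540400
  f(3.180000) = 3.112400
  x_2 = 3.180000 - 3.112400×(3.180000 - 1.860000)/(3.112400 - (-3.540400))
       = 2.562460
Iteration 2:
  f(3.180000) = 3.112400
  f(2.562460) = -0.433797
  x_3 = 2.562460 - (-0.433797)×(2.562460 - 3.180000)/(-0.433797 - 3.112400)
       = 2.638002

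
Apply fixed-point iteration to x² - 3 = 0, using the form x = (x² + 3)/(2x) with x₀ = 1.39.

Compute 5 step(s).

Equation: x² - 3 = 0
Fixed-point form: x = (x² + 3)/(2x)
x₀ = 1.39

x_1 = g(1.390000) = 1.774137
x_2 = g(1.774137) = 1.732550
x_3 = g(1.732550) = 1.732051
x_4 = g(1.732051) = 1.732051
x_5 = g(1.732051) = 1.732051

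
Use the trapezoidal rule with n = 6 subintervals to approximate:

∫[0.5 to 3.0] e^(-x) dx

f(x) = e^(-x)
a = 0.5, b = 3.0, n = 6
h = (b - a)/n = 0.416667

Trapezoidal rule: (h/2)[f(x₀) + 2f(x₁) + 2f(x₂) + ... + f(xₙ)]

x_0 = 0.5000, f(x_0) = 0.606531, coefficient = 1
x_1 = 0.9167, f(x_1) = 0.399850, coefficient = 2
x_2 = 1.3333, f(x_2) = 0.263597, coefficient = 2
x_3 = 1.7500, f(x_3) = 0.173774, coefficient = 2
x_4 = 2.1667, f(x_4) = 0.114559, coefficient = 2
x_5 = 2.5833, f(x_5) = 0.075522, coefficient = 2
x_6 = 3.0000, f(x_6) = 0.049787, coefficient = 1

I ≈ (0.416667/2) × 2.710921 = 0.564775
Exact value: 0.556744
Error: 0.008032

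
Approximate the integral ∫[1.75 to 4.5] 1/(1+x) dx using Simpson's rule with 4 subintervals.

f(x) = 1/(1+x)
a = 1.75, b = 4.5, n = 4
h = (b - a)/n = 0.687500

Simpson's rule: (h/3)[f(x₀) + 4f(x₁) + 2f(x₂) + ... + f(xₙ)]

x_0 = 1.7500, f(x_0) = 0.363636, coefficient = 1
x_1 = 2.4375, f(x_1) = 0.290909, coefficient = 4
x_2 = 3.1250, f(x_2) = 0.242424, coefficient = 2
x_3 = 3.8125, f(x_3) = 0.207792, coefficient = 4
x_4 = 4.5000, f(x_4) = 0.181818, coefficient = 1

I ≈ (0.687500/3) × 3.025108 = 0.693254
Exact value: 0.693147
Error: 0.000107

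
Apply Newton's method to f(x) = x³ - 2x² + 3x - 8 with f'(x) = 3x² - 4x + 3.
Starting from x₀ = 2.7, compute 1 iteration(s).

f(x) = x³ - 2x² + 3x - 8
f'(x) = 3x² - 4x + 3
x₀ = 2.7

Newton-Raphson formula: x_{n+1} = x_n - f(x_n)/f'(x_n)

Iteration 1:
  f(2.700000) = 5.203000
  f'(2.700000) = 14.070000
  x_1 = 2.700000 - 5.203000/14.070000 = 2.330206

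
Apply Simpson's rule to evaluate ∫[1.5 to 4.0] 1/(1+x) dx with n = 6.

f(x) = 1/(1+x)
a = 1.5, b = 4.0, n = 6
h = (b - a)/n = 0.416667

Simpson's rule: (h/3)[f(x₀) + 4f(x₁) + 2f(x₂) + ... + f(xₙ)]

x_0 = 1.5000, f(x_0) = 0.400000, coefficient = 1
x_1 = 1.9167, f(x_1) = 0.342857, coefficient = 4
x_2 = 2.3333, f(x_2) = 0.300000, coefficient = 2
x_3 = 2.7500, f(x_3) = 0.266667, coefficient = 4
x_4 = 3.1667, f(x_4) = 0.240000, coefficient = 2
x_5 = 3.5833, f(x_5) = 0.218182, coefficient = 4
x_6 = 4.0000, f(x_6) = 0.200000, coefficient = 1

I ≈ (0.416667/3) × 4.990823 = 0.693170
Exact value: 0.693147
Error: 0.000023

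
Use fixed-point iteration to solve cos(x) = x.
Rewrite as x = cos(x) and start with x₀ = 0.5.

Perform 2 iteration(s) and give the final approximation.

Equation: cos(x) = x
Fixed-point form: x = cos(x)
x₀ = 0.5

x_1 = g(0.500000) = 0.877583
x_2 = g(0.877583) = 0.639012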